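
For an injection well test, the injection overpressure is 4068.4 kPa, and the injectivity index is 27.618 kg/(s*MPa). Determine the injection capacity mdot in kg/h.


mdot = II * dP / 1000
mdot = 27.618 * 4068.4 / 1000
mdot = 112.3611 kg/s
Convert: 112.3611 kg/s * 3600.0 = 4.0450e+05 kg/h
mdot = 4.0450e+05 kg/h


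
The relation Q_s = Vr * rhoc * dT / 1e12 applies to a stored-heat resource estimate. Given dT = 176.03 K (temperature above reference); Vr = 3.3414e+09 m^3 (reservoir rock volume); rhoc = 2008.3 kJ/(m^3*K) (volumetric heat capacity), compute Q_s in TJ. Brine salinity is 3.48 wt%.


Q_s = Vr * rhoc * dT / 1e12
Q_s = 3.3414e+09 * 2008.3 * 176.03 / 1e12
Q_s = 1181.255 PJ
Convert: 1181.255 PJ * 1000.0 = 1.1813e+06 TJ
Q_s = 1.1813e+06 TJ


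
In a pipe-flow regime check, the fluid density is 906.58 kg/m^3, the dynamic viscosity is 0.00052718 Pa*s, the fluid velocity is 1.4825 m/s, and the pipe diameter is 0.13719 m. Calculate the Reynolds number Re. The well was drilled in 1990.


Re = rho * vel * D / mu
Re = 906.58 * 1.4825 * 0.13719 / 0.00052718
Re = 3.4976e+05


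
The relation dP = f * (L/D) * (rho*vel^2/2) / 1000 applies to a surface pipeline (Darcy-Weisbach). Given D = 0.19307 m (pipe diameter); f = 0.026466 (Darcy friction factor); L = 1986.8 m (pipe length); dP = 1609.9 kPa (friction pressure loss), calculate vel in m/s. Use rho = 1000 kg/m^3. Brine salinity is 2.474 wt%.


vel = sqrt(dP*1000*2*D / (f*L*rho))
vel = sqrt(1609.9*1000*2*0.19307 / (0.026466*1986.8*1000))
vel = 3.4384 m/s


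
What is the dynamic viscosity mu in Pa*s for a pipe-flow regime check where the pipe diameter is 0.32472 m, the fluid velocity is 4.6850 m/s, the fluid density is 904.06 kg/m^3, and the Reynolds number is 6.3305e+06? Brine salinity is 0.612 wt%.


mu = rho * vel * D / Re
mu = 904.06 * 4.6850 * 0.32472 / 6.3305e+06
mu = 0.00021726 Pa*s


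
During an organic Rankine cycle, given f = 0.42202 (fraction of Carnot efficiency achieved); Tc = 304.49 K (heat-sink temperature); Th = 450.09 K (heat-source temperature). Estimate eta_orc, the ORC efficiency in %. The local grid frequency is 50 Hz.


eta_orc = (1 - Tc/Th) * f * 100
eta_orc = (1 - 304.49/450.09) * 0.42202 * 100
eta_orc = 13.652 %


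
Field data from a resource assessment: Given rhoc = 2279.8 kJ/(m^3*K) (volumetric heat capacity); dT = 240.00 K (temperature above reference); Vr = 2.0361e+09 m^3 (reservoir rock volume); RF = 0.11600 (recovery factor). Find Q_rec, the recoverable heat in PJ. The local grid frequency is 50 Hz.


Step 1: Q_s = Vr*rhoc*dT/1e12 = 2.0361e+09*2279.8*240.0/1e12 = 1114.056 PJ
Step 2: Q_rec = Q_s * RF = 1114.056 * 0.116 = 129.23 PJ
Q_rec = 129.23 PJ


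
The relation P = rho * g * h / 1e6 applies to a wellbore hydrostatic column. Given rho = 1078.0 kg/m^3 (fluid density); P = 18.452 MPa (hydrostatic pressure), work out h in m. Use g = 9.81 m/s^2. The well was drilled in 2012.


h = P * 1e6 / (g * rho)
h = 18.452 * 1e6 / (9.81 * 1078.0)
h = 1744.8 m


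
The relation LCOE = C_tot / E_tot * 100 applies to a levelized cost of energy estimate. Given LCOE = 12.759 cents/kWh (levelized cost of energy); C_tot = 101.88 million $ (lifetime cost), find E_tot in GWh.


E_tot = C_tot / LCOE * 100
E_tot = 101.88 / 12.759 * 100
E_tot = 798.50 GWh


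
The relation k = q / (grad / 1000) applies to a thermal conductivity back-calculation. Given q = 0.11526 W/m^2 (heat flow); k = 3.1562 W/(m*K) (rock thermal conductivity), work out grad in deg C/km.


grad = q / k * 1000
grad = 0.11526 / 3.1562 * 1000
grad = 36.519 deg C/km


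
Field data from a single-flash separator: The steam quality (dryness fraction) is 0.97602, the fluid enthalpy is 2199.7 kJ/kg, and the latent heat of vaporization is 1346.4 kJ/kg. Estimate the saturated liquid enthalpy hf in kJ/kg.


hf = h - x * hfg
hf = 2199.7 - 0.97602 * 1346.4
hf = 885.59 kJ/kg


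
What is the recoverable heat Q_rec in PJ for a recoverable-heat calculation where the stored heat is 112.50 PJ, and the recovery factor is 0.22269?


Q_rec = Q_s * RF
Q_rec = 112.50 * 0.22269
Q_rec = 25.053 PJ


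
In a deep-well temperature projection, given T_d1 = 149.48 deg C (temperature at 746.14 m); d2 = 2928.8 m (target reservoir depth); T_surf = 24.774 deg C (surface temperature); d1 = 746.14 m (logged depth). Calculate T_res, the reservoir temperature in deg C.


Step 1: grad = (T_d1 - T_surf)/d1 * 1000 = (149.48 - 24.774)/746.14 * 1000 = 167.1349 deg C/km
Step 2: T_res = T_surf + grad*d2/1000 = 24.774 + 167.1349*2928.8/1000 = 514.28 deg C
T_res = 514.28 deg C


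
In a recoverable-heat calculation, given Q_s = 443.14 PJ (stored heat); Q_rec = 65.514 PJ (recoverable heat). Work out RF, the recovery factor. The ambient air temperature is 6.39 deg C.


RF = Q_rec / Q_s
RF = 65.514 / 443.14
RF = 0.14784


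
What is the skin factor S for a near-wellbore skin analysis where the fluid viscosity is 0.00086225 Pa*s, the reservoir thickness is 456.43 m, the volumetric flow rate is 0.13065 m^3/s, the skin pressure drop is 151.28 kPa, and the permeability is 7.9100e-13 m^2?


S = dP_s * 1000 * 2*pi*k*hr / (q*mu)
S = 151.28 * 1000 * 2*pi*7.9100e-13*456.43 / (0.13065*0.00086225)
S = 3.0463


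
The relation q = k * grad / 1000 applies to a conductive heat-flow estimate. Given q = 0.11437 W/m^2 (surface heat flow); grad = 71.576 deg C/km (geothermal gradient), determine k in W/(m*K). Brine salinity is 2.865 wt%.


k = q * 1000 / grad
k = 0.11437 * 1000 / 71.576
k = 1.5979 W/(m*K)


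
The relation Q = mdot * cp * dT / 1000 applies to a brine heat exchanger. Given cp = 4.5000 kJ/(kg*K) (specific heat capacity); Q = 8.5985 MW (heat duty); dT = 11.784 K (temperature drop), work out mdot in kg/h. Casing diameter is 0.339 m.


mdot = Q * 1000 / (cp * dT)
mdot = 8.5985 * 1000 / (4.5000 * 11.784)
mdot = 162.1502 kg/s
Convert: 162.1502 kg/s * 3600.0 = 5.8374e+05 kg/h
mdot = 5.8374e+05 kg/h


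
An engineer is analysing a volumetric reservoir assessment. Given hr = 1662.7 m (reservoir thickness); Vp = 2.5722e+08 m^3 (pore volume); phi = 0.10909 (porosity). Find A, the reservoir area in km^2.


A = Vp / (1e6 * hr * phi)
A = 2.5722e+08 / (1e6 * 1662.7 * 0.10909)
A = 1.4181 km^2


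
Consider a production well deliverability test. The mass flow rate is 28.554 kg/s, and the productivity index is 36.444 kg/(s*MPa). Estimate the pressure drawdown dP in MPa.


dP = mdot * 1000 / PI
dP = 28.554 * 1000 / 36.444
dP = 783.5035 kPa
Convert: 783.5035 kPa * 0.001 = 0.78350 MPa
dP = 0.78350 MPa


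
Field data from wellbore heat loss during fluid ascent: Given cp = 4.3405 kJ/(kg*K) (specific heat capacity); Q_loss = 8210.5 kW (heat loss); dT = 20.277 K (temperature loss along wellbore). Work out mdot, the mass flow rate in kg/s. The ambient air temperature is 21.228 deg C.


mdot = Q_loss / (cp * dT)
mdot = 8210.5 / (4.3405 * 20.277)
mdot = 93.288 kg/s


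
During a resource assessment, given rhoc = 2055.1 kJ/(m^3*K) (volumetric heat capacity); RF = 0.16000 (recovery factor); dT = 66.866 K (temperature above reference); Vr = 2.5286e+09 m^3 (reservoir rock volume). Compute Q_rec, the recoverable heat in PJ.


Step 1: Q_s = Vr*rhoc*dT/1e12 = 2.5286e+09*2055.1*66.866/1e12 = 347.4709 PJ
Step 2: Q_rec = Q_s * RF = 347.4709 * 0.16 = 55.595 PJ
Q_rec = 55.595 PJ


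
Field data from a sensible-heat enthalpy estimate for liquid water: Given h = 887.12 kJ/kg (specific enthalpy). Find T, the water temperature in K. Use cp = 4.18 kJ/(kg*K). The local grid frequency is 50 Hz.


T = h / cp
T = 887.12 / 4.18
T = 212.2297 deg C
Convert to K: 212.2297 + 273.15 = 485.38 K
T = 485.38 K


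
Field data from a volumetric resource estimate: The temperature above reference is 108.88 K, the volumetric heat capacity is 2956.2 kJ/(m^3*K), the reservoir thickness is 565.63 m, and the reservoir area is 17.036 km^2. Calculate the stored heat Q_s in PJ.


Step 1: Vr = A*1e6*hr = 17.036*1e6*565.63 = 9.636073e+09 m^3
Step 2: Q_s = Vr*rhoc*dT/1e12 = 9.636073e+09*2956.2*108.88/1e12 = 3101.6 PJ
Q_s = 3101.6 PJ


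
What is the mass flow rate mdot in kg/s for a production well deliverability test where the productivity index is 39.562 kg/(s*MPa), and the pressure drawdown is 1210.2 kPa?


mdot = PI * dP / 1000
mdot = 39.562 * 1210.2 / 1000
mdot = 47.878 kg/s


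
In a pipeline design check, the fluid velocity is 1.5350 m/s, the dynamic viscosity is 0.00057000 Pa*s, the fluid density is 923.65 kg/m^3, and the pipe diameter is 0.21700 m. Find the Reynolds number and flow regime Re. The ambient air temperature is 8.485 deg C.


Step 1: Re = rho*vel*D/mu = 923.65*1.535*0.217/0.00057 = 5.3976e+05
Step 2: Re = 5.3976e+05 > 4000, so flow is turbulent.
Re = 5.3976e+05 (turbulent)


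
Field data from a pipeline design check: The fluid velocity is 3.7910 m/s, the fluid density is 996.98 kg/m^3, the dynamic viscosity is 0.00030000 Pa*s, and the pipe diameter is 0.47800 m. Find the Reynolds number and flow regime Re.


Step 1: Re = rho*vel*D/mu = 996.98*3.791*0.478/0.0003 = 6.0221e+06
Step 2: Re = 6.0221e+06 > 4000, so flow is turbulent.
Re = 6.0221e+06 (turbulent)


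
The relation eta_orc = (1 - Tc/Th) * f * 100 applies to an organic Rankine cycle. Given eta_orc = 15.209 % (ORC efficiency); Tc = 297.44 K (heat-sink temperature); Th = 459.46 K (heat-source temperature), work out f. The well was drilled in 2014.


f = (eta_orc/100) / (1 - Tc/Th)
f = (15.209/100) / (1 - 297.44/459.46)
f = 0.43130


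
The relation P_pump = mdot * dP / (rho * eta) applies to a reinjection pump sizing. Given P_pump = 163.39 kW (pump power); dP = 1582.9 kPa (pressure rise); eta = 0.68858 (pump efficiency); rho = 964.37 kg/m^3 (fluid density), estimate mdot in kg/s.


mdot = P_pump * rho * eta / dP
mdot = 163.39 * 964.37 * 0.68858 / 1582.9
mdot = 68.544 kg/s


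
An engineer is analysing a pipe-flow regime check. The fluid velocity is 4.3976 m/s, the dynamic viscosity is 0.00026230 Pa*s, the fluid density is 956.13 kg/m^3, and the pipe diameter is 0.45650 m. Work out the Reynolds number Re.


Re = rho * vel * D / mu
Re = 956.13 * 4.3976 * 0.45650 / 0.00026230
Re = 7.3177e+06


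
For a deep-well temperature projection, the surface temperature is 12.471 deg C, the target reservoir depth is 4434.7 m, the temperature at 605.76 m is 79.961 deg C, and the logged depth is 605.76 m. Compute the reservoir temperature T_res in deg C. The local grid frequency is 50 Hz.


Step 1: grad = (T_d1 - T_surf)/d1 * 1000 = (79.961 - 12.471)/605.76 * 1000 = 111.4138 deg C/km
Step 2: T_res = T_surf + grad*d2/1000 = 12.471 + 111.4138*4434.7/1000 = 506.56 deg C
T_res = 506.56 deg C


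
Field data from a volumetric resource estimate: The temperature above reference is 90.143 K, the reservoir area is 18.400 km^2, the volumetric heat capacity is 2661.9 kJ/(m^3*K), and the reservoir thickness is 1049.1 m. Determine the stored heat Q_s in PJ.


Step 1: Vr = A*1e6*hr = 18.4*1e6*1049.1 = 1.930344e+10 m^3
Step 2: Q_s = Vr*rhoc*dT/1e12 = 1.930344e+10*2661.9*90.143/1e12 = 4631.9 PJ
Q_s = 4631.9 PJ


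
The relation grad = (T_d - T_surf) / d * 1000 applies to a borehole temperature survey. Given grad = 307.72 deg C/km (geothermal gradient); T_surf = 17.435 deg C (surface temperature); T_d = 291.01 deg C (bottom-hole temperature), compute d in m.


d = (T_d - T_surf) / grad * 1000
d = (291.01 - 17.435) / 307.72 * 1000
d = 889.04 m


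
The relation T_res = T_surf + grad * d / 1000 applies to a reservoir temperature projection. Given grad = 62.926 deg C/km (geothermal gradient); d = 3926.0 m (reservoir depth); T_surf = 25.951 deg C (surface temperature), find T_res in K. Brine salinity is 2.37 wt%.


T_res = T_surf + grad * d / 1000
T_res = 25.951 + 62.926 * 3926.0 / 1000
T_res = 272.9985 deg C
Convert to K: 272.9985 + 273.15 = 546.15 K
T_res = 546.15 K


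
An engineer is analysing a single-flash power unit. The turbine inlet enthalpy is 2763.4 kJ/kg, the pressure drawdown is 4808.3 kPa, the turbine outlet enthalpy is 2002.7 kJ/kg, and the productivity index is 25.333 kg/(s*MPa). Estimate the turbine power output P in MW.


Step 1: mdot = PI * dP / 1000 = 25.333 * 4808.3 / 1000 = 121.8087 kg/s
Step 2: P = mdot*(h_in - h_out)/1000 = 121.8087*(2763.4 - 2002.7)/1000 = 92.660 MW
P = 92.660 MW


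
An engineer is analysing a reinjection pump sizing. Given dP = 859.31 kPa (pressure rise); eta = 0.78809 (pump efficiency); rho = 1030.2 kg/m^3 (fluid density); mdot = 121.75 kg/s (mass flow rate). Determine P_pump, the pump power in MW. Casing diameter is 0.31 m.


P_pump = mdot * dP / (rho * eta)
P_pump = 121.75 * 859.31 / (1030.2 * 0.78809)
P_pump = 128.8610 kW
Convert: 128.8610 kW * 0.001 = 0.12886 MW
P_pump = 0.12886 MW


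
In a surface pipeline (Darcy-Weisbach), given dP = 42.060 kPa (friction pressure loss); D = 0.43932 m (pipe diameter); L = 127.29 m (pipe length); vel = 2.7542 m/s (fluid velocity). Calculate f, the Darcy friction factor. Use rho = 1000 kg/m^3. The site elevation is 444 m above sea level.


f = dP*1000 / ((L/D)*(rho*vel^2/2))
f = 42.060*1000 / ((127.29/0.43932)*(1000*2.7542^2/2))
f = 0.038273


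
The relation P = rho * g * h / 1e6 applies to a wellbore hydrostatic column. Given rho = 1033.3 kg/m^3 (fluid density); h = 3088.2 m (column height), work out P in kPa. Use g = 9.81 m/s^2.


P = rho * g * h / 1e6
P = 1033.3 * 9.81 * 3088.2 / 1e6
P = 31.30407 MPa
Convert: 31.30407 MPa * 1000.0 = 31304 kPa
P = 31304 kPa


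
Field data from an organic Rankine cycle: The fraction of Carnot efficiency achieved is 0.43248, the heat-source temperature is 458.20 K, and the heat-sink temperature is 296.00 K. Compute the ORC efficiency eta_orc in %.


eta_orc = (1 - Tc/Th) * f * 100
eta_orc = (1 - 296.00/458.20) * 0.43248 * 100
eta_orc = 15.310 %


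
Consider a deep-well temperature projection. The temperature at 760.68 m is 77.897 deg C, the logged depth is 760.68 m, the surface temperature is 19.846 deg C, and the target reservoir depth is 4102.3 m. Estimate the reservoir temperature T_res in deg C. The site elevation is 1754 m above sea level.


Step 1: grad = (T_d1 - T_surf)/d1 * 1000 = (77.897 - 19.846)/760.68 * 1000 = 76.31461 deg C/km
Step 2: T_res = T_surf + grad*d2/1000 = 19.846 + 76.31461*4102.3/1000 = 332.91 deg C
T_res = 332.91 deg C


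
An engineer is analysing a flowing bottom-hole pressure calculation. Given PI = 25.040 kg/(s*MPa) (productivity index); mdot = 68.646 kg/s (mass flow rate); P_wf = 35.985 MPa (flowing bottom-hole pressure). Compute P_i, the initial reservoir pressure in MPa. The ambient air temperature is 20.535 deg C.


P_i = P_wf + mdot / PI
P_i = 35.985 + 68.646 / 25.040
P_i = 38.726 MPa


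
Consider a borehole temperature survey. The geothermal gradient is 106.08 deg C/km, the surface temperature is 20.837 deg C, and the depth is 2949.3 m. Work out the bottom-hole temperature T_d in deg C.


T_d = T_surf + grad * d / 1000
T_d = 20.837 + 106.08 * 2949.3 / 1000
T_d = 333.70 deg C


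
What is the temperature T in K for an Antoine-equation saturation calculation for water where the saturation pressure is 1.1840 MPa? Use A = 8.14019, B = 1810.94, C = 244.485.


T = B / (A - log10(P_sat * 760 / 0.101325)) - C
T = 1810.94 / (8.14019 - log10(1.1840 * 760 / 0.101325)) - 244.485
T = 187.5407 deg C
Convert to K: 187.5407 + 273.15 = 460.69 K
T = 460.69 K


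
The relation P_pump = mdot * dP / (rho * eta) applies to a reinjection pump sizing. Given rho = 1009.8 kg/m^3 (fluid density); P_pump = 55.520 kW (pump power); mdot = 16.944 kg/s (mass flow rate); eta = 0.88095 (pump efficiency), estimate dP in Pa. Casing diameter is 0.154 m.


dP = P_pump * rho * eta / mdot
dP = 55.520 * 1009.8 * 0.88095 / 16.944
dP = 2914.876 kPa
Convert: 2914.876 kPa * 1000.0 = 2.9149e+06 Pa
dP = 2.9149e+06 Pa


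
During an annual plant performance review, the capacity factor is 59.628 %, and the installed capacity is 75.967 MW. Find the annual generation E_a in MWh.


E_a = CF / 100 * cap * 8760
E_a = 59.628 / 100 * 75.967 * 8760
E_a = 3.9681e+05 MWh


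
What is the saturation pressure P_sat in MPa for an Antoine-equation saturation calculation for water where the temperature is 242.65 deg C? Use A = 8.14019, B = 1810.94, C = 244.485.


P_sat = 10^(A - B/(C + T)) / 760 * 0.101325
P_sat = 10^(8.14019 - 1810.94/(244.485 + 242.65)) / 760 * 0.101325
P_sat = 3.5283 MPa


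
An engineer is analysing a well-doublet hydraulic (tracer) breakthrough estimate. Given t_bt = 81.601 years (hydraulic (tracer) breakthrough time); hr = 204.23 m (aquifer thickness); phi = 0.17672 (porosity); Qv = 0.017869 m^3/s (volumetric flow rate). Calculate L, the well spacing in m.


L = sqrt(t_bt*365.25*86400*3*Qv / (pi*hr*phi))
L = sqrt(81.601*365.25*86400*3*0.017869 / (pi*204.23*0.17672))
L = 1103.4 m


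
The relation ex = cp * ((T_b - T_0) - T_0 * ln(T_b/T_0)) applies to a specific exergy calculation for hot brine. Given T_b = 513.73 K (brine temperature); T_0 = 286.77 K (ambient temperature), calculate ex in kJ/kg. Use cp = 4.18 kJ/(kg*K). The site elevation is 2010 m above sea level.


ex = cp * ((T_b - T_0) - T_0 * ln(T_b/T_0))
ex = 4.18 * ((513.73 - 286.77) - 286.77 * ln(513.73/286.77))
ex = 249.83 kJ/kg


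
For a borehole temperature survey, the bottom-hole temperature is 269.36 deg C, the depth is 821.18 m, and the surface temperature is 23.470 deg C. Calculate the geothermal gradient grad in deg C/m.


grad = (T_d - T_surf) / d * 1000
grad = (269.36 - 23.470) / 821.18 * 1000
grad = 299.4350 deg C/km
Convert: 299.4350 deg C/km * 0.001 = 0.29944 deg C/m
grad = 0.29944 deg C/m


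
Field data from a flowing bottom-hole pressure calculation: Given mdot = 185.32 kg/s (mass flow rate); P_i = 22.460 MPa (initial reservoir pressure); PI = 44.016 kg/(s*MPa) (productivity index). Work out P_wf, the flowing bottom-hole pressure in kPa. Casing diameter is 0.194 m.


P_wf = P_i - mdot / PI
P_wf = 22.460 - 185.32 / 44.016
P_wf = 18.24971 MPa
Convert: 18.24971 MPa * 1000.0 = 18250 kPa
P_wf = 18250 kPa


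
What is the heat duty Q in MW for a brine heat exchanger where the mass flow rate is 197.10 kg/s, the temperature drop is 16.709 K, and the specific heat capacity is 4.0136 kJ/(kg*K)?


Q = mdot * cp * dT / 1000
Q = 197.10 * 4.0136 * 16.709 / 1000
Q = 13.218 MW


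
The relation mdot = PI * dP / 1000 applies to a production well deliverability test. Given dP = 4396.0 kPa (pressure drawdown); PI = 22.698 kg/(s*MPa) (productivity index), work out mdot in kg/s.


mdot = PI * dP / 1000
mdot = 22.698 * 4396.0 / 1000
mdot = 99.780 kg/s


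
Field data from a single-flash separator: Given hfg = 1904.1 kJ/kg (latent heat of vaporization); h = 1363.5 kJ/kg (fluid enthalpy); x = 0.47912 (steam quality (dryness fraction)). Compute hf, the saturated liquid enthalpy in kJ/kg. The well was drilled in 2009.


hf = h - x * hfg
hf = 1363.5 - 0.47912 * 1904.1
hf = 451.21 kJ/kg


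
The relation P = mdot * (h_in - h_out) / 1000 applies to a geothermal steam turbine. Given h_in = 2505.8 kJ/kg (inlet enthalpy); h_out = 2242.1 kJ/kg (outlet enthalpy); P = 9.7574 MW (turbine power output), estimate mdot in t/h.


mdot = P * 1000 / (h_in - h_out)
mdot = 9.7574 * 1000 / (2505.8 - 2242.1)
mdot = 37.00190 kg/s
Convert: 37.00190 kg/s * 3.6 = 133.21 t/h
mdot = 133.21 t/h


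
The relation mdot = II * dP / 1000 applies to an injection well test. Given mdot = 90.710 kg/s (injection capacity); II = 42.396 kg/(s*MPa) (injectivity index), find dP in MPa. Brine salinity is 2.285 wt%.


dP = mdot * 1000 / II
dP = 90.710 * 1000 / 42.396
dP = 2139.589 kPa
Convert: 2139.589 kPa * 0.001 = 2.1396 MPa
dP = 2.1396 MPa


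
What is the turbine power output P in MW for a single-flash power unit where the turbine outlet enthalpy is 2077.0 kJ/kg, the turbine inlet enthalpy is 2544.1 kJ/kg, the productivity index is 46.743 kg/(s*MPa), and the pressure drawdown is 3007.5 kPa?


Step 1: mdot = PI * dP / 1000 = 46.743 * 3007.5 / 1000 = 140.5796 kg/s
Step 2: P = mdot*(h_in - h_out)/1000 = 140.5796*(2544.1 - 2077.0)/1000 = 65.665 MW
P = 65.665 MW


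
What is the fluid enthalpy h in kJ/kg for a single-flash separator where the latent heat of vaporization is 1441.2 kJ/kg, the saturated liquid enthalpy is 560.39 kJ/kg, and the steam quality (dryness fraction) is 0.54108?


h = hf + x * hfg
h = 560.39 + 0.54108 * 1441.2
h = 1340.2 kJ/kg


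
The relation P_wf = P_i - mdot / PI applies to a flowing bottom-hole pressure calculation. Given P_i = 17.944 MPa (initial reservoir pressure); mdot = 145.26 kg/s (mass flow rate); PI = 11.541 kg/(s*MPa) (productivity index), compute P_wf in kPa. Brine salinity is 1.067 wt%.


P_wf = P_i - mdot / PI
P_wf = 17.944 - 145.26 / 11.541
P_wf = 5.357569 MPa
Convert: 5.357569 MPa * 1000.0 = 5357.6 kPa
P_wf = 5357.6 kPa


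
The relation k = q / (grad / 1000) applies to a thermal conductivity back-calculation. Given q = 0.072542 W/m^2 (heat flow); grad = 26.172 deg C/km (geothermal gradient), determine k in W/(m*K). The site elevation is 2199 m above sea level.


k = q / (grad / 1000)
k = 0.072542 / (26.172 / 1000)
k = 2.7717 W/(m*K)


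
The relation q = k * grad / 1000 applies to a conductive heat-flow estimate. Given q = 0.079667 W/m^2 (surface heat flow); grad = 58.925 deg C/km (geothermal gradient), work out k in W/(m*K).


k = q * 1000 / grad
k = 0.079667 * 1000 / 58.925
k = 1.3520 W/(m*K)


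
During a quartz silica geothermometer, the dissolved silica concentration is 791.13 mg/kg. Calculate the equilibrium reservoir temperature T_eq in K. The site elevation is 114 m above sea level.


T_eq = 1309 / (5.19 - log10(SiO2)) - 273.15
T_eq = 1309 / (5.19 - log10(791.13)) - 273.15
T_eq = 298.0287 deg C
Convert to K: 298.0287 + 273.15 = 571.18 K
T_eq = 571.18 K


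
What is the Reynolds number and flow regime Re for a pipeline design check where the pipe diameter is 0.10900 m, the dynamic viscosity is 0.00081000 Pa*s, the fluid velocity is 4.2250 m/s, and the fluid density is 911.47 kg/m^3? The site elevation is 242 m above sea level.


Step 1: Re = rho*vel*D/mu = 911.47*4.225*0.109/0.00081 = 5.1822e+05
Step 2: Re = 5.1822e+05 > 4000, so flow is turbulent.
Re = 5.1822e+05 (turbulent)


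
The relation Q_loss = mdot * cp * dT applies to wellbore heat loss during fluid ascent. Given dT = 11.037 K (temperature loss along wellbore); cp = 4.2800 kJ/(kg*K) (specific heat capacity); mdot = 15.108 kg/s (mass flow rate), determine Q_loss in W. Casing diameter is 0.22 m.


Q_loss = mdot * cp * dT
Q_loss = 15.108 * 4.2800 * 11.037
Q_loss = 713.6771 kW
Convert: 713.6771 kW * 1000.0 = 7.1368e+05 W
Q_loss = 7.1368e+05 W


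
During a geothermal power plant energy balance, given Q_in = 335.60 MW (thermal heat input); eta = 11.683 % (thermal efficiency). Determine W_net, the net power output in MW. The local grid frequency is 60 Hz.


W_net = eta / 100 * Q_in
W_net = 11.683 / 100 * 335.60
W_net = 39.208 MW


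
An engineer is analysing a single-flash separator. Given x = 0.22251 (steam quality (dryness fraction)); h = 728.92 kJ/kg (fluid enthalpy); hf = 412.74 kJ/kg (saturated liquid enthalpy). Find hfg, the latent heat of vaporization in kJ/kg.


hfg = (h - hf) / x
hfg = (728.92 - 412.74) / 0.22251
hfg = 1421.0 kJ/kg


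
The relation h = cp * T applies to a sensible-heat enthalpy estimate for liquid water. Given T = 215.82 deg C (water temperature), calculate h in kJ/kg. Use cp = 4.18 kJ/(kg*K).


h = cp * T
h = 4.18 * 215.82
h = 902.13 kJ/kg


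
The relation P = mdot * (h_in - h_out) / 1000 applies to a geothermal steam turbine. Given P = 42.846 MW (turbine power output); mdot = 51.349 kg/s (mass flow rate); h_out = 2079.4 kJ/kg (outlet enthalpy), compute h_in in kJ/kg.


h_in = h_out + P * 1000 / mdot
h_in = 2079.4 + 42.846 * 1000 / 51.349
h_in = 2913.8 kJ/kg


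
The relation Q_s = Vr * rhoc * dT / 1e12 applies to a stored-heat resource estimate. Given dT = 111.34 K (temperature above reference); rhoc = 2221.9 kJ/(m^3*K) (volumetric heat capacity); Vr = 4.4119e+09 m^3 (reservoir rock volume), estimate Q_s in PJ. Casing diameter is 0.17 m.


Q_s = Vr * rhoc * dT / 1e12
Q_s = 4.4119e+09 * 2221.9 * 111.34 / 1e12
Q_s = 1091.4 PJ


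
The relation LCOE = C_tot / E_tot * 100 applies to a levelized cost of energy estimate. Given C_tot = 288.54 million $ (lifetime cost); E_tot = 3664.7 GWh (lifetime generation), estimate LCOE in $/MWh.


LCOE = C_tot / E_tot * 100
LCOE = 288.54 / 3664.7 * 100
LCOE = 7.873496 cents/kWh
Convert: 7.873496 cents/kWh * 10.0 = 78.735 $/MWh
LCOE = 78.735 $/MWh


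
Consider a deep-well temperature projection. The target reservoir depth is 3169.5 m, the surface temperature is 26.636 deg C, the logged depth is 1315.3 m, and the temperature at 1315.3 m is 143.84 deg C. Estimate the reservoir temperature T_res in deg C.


Step 1: grad = (T_d1 - T_surf)/d1 * 1000 = (143.84 - 26.636)/1315.3 * 1000 = 89.10819 deg C/km
Step 2: T_res = T_surf + grad*d2/1000 = 26.636 + 89.10819*3169.5/1000 = 309.06 deg C
T_res = 309.06 deg C


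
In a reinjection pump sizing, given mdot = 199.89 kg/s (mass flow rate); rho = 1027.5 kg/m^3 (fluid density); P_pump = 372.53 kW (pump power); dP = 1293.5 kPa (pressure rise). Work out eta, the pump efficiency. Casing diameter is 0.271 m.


eta = mdot * dP / (rho * P_pump)
eta = 199.89 * 1293.5 / (1027.5 * 372.53)
eta = 0.67548


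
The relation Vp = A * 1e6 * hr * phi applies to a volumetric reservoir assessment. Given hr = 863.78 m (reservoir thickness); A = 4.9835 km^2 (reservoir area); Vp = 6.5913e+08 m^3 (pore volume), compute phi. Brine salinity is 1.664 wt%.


phi = Vp / (A * 1e6 * hr)
phi = 6.5913e+08 / (4.9835 * 1e6 * 863.78)
phi = 0.15312


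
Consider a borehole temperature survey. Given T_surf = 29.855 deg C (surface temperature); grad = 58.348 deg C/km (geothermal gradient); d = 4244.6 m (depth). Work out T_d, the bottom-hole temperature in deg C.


T_d = T_surf + grad * d / 1000
T_d = 29.855 + 58.348 * 4244.6 / 1000
T_d = 277.52 deg C


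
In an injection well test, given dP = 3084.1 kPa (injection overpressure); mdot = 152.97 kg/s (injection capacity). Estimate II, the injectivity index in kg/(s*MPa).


II = mdot * 1000 / dP
II = 152.97 * 1000 / 3084.1
II = 49.600 kg/(s*MPa)


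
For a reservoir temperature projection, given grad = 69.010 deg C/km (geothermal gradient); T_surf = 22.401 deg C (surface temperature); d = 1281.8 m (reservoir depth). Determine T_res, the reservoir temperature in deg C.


T_res = T_surf + grad * d / 1000
T_res = 22.401 + 69.010 * 1281.8 / 1000
T_res = 110.86 deg C


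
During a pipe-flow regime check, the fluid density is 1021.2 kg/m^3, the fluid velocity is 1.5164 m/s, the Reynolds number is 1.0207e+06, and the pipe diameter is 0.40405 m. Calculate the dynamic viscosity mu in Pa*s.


mu = rho * vel * D / Re
mu = 1021.2 * 1.5164 * 0.40405 / 1.0207e+06
mu = 0.00061300 Pa*s


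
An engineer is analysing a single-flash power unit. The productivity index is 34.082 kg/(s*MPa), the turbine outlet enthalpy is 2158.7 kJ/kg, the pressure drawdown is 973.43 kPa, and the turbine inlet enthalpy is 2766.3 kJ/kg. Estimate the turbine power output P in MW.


Step 1: mdot = PI * dP / 1000 = 34.082 * 973.43 / 1000 = 33.17644 kg/s
Step 2: P = mdot*(h_in - h_out)/1000 = 33.17644*(2766.3 - 2158.7)/1000 = 20.158 MW
P = 20.158 MW


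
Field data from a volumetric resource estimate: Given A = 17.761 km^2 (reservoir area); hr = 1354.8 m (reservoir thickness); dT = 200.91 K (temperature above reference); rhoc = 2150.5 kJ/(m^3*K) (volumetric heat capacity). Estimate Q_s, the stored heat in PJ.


Step 1: Vr = A*1e6*hr = 17.761*1e6*1354.8 = 2.406260e+10 m^3
Step 2: Q_s = Vr*rhoc*dT/1e12 = 2.406260e+10*2150.5*200.91/1e12 = 10396 PJ
Q_s = 10396 PJ


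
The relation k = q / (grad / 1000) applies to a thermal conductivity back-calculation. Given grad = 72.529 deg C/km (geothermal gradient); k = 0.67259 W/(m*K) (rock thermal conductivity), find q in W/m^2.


q = k * grad / 1000
q = 0.67259 * 72.529 / 1000
q = 0.048782 W/m^2


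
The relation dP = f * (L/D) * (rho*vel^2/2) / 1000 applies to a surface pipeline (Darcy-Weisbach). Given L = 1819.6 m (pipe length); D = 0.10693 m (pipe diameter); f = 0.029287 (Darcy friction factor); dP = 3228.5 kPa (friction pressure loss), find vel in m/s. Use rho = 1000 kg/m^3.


vel = sqrt(dP*1000*2*D / (f*L*rho))
vel = sqrt(3228.5*1000*2*0.10693 / (0.029287*1819.6*1000))
vel = 3.5995 m/s


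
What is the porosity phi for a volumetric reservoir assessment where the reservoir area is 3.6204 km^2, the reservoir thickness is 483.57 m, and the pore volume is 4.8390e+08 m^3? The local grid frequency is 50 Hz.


phi = Vp / (A * 1e6 * hr)
phi = 4.8390e+08 / (3.6204 * 1e6 * 483.57)
phi = 0.27640


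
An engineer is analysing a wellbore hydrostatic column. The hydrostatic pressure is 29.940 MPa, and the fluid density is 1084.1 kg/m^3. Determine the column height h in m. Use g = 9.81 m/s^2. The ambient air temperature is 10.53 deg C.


h = P * 1e6 / (g * rho)
h = 29.940 * 1e6 / (9.81 * 1084.1)
h = 2815.2 m


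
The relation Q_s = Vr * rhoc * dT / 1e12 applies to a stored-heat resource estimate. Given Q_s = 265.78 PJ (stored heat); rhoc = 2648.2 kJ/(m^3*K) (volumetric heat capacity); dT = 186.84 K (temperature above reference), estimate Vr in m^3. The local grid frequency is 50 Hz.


Vr = Q_s * 1e12 / (rhoc * dT)
Vr = 265.78 * 1e12 / (2648.2 * 186.84)
Vr = 5.3716e+08 m^3


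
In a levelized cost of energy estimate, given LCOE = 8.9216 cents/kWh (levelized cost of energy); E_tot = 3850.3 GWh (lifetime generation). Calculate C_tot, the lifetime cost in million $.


C_tot = LCOE / 100 * E_tot
C_tot = 8.9216 / 100 * 3850.3
C_tot = 343.51 million $


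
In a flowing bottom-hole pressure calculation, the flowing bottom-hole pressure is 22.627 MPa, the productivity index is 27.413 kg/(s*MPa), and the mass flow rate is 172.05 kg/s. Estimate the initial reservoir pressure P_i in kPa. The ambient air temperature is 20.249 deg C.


P_i = P_wf + mdot / PI
P_i = 22.627 + 172.05 / 27.413
P_i = 28.90322 MPa
Convert: 28.90322 MPa * 1000.0 = 28903 kPa
P_i = 28903 kPa


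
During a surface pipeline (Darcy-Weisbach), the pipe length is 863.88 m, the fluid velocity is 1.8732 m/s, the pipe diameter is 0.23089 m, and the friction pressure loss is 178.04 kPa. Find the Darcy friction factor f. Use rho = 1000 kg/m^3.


f = dP*1000 / ((L/D)*(rho*vel^2/2))
f = 178.04*1000 / ((863.88/0.23089)*(1000*1.8732^2/2))
f = 0.027123


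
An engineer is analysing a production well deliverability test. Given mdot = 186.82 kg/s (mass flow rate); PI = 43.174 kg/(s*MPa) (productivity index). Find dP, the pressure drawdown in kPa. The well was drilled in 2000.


dP = mdot * 1000 / PI
dP = 186.82 * 1000 / 43.174
dP = 4327.1 kPa


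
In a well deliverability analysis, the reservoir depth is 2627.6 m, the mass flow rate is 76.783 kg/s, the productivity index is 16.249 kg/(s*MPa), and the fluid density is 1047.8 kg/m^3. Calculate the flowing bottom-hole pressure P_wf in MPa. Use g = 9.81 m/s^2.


Step 1: P_i = rho*g*h/1e6 = 1047.8*9.81*2627.6/1e6 = 27.00888 MPa
Step 2: P_wf = P_i - mdot/PI = 27.00888 - 76.783/16.249 = 22.283 MPa
P_wf = 22.283 MPa


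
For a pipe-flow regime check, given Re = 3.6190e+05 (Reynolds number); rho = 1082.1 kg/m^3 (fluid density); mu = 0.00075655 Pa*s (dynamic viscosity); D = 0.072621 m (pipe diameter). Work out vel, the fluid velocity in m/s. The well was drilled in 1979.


vel = Re * mu / (rho * D)
vel = 3.6190e+05 * 0.00075655 / (1082.1 * 0.072621)
vel = 3.4841 m/s


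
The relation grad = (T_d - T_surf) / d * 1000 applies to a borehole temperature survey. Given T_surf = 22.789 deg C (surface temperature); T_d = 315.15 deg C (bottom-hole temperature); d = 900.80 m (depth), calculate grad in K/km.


grad = (T_d - T_surf) / d * 1000
grad = (315.15 - 22.789) / 900.80 * 1000
grad = 324.5571 deg C/km
Convert: 324.5571 deg C/km * 1.0 = 324.56 K/km
grad = 324.56 K/km


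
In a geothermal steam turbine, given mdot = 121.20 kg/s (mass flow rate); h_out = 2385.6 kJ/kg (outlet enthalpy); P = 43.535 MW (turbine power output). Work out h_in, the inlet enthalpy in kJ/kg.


h_in = h_out + P * 1000 / mdot
h_in = 2385.6 + 43.535 * 1000 / 121.20
h_in = 2744.8 kJ/kg


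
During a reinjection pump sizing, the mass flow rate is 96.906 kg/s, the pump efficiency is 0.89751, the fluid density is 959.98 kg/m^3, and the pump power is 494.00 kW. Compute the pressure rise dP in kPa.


dP = P_pump * rho * eta / mdot
dP = 494.00 * 959.98 * 0.89751 / 96.906
dP = 4392.2 kPa


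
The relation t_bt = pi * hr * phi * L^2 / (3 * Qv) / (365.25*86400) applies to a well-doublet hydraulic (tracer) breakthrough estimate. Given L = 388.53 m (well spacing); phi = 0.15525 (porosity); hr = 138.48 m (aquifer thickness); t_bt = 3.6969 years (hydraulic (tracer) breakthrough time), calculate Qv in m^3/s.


Qv = pi*hr*phi*L^2 / (3*t_bt*365.25*86400)
Qv = pi*138.48*0.15525*388.53^2 / (3*3.6969*365.25*86400)
Qv = 0.029131 m^3/s


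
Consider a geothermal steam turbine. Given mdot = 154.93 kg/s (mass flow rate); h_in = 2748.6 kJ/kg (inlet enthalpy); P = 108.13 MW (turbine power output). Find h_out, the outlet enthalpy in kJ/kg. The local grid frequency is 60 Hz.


h_out = h_in - P * 1000 / mdot
h_out = 2748.6 - 108.13 * 1000 / 154.93
h_out = 2050.7 kJ/kg


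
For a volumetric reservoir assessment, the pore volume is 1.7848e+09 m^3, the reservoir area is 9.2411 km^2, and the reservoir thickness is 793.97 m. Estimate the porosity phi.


phi = Vp / (A * 1e6 * hr)
phi = 1.7848e+09 / (9.2411 * 1e6 * 793.97)
phi = 0.24326


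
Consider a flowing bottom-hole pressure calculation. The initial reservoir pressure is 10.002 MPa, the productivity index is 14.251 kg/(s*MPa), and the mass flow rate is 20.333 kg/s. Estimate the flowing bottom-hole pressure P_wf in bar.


P_wf = P_i - mdot / PI
P_wf = 10.002 - 20.333 / 14.251
P_wf = 8.575223 MPa
Convert: 8.575223 MPa * 10.0 = 85.752 bar
P_wf = 85.752 bar


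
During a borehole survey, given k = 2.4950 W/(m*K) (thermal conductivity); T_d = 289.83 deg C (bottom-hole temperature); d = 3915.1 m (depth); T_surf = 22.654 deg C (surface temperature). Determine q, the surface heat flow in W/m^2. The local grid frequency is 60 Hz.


Step 1: grad = (T_d - T_surf)/d * 1000 = (289.83 - 22.654)/3915.1 * 1000 = 68.24245 deg C/km
Step 2: q = k * grad / 1000 = 2.495 * 68.24245 / 1000 = 0.17026 W/m^2
q = 0.17026 W/m^2


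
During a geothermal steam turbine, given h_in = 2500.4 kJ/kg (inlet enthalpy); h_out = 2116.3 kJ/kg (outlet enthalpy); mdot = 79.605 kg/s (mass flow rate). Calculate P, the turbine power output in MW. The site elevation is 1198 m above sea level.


P = mdot * (h_in - h_out) / 1000
P = 79.605 * (2500.4 - 2116.3) / 1000
P = 30.576 MW


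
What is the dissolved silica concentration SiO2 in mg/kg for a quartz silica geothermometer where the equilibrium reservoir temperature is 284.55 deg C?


SiO2 = 10^(5.19 - 1309/(T_eq + 273.15))
SiO2 = 10^(5.19 - 1309/(284.55 + 273.15))
SiO2 = 696.40 mg/kg


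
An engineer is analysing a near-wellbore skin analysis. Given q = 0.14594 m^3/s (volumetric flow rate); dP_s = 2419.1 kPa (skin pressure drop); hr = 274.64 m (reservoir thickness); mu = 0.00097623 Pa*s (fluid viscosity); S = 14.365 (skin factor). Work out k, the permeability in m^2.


k = S*q*mu / (2*pi*dP_s*1000*hr)
k = 14.365*0.14594*0.00097623 / (2*pi*2419.1*1000*274.64)
k = 4.9027e-13 m^2


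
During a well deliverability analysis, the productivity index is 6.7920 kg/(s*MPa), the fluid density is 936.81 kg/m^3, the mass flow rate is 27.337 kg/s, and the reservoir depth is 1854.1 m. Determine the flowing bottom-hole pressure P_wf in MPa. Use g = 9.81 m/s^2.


Step 1: P_i = rho*g*h/1e6 = 936.81*9.81*1854.1/1e6 = 17.03938 MPa
Step 2: P_wf = P_i - mdot/PI = 17.03938 - 27.337/6.792 = 13.014 MPa
P_wf = 13.014 MPa


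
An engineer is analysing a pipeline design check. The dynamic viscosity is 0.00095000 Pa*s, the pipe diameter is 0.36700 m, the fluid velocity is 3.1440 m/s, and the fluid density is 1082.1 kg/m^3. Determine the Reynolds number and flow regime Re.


Step 1: Re = rho*vel*D/mu = 1082.1*3.144*0.367/0.00095 = 1.3143e+06
Step 2: Re = 1.3143e+06 > 4000, so flow is turbulent.
Re = 1.3143e+06 (turbulent)


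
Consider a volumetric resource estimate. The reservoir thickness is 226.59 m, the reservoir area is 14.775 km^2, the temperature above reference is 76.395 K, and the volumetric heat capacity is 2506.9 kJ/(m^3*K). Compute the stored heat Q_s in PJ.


Step 1: Vr = A*1e6*hr = 14.775*1e6*226.59 = 3.347867e+09 m^3
Step 2: Q_s = Vr*rhoc*dT/1e12 = 3.347867e+09*2506.9*76.395/1e12 = 641.17 PJ
Q_s = 641.17 PJ


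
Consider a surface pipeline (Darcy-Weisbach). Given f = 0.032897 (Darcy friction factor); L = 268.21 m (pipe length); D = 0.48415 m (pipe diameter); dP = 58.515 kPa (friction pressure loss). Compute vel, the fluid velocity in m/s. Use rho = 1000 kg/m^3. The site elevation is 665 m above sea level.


vel = sqrt(dP*1000*2*D / (f*L*rho))
vel = sqrt(58.515*1000*2*0.48415 / (0.032897*268.21*1000))
vel = 2.5341 m/s


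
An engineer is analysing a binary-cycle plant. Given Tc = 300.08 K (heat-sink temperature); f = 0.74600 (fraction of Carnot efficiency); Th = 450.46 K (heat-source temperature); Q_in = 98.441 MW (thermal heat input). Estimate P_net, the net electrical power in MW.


Step 1: eta = (1 - Tc/Th)*f = (1 - 300.08/450.46)*0.746 = 0.2490420
Step 2: P_net = eta * Q_in = 0.2490420 * 98.441 = 24.516 MW
P_net = 24.516 MW


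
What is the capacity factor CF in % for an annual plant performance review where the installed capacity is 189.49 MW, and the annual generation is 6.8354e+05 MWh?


CF = E_a / (cap * 8760) * 100
CF = 6.8354e+05 / (189.49 * 8760) * 100
CF = 41.179 %


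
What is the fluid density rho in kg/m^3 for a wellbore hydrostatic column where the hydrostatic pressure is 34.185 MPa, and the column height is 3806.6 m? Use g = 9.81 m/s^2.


rho = P * 1e6 / (g * h)
rho = 34.185 * 1e6 / (9.81 * 3806.6)
rho = 915.44 kg/m^3


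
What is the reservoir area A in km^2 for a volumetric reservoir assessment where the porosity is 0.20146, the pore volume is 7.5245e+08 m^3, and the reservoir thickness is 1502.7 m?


A = Vp / (1e6 * hr * phi)
A = 7.5245e+08 / (1e6 * 1502.7 * 0.20146)
A = 2.4855 km^2


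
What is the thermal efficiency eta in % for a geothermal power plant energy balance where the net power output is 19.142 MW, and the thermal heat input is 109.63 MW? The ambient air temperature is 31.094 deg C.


eta = W_net / Q_in * 100
eta = 19.142 / 109.63 * 100
eta = 17.461 %


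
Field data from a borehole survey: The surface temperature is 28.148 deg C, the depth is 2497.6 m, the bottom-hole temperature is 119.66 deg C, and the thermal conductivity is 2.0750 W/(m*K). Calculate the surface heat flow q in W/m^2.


Step 1: grad = (T_d - T_surf)/d * 1000 = (119.66 - 28.148)/2497.6 * 1000 = 36.63997 deg C/km
Step 2: q = k * grad / 1000 = 2.075 * 36.63997 / 1000 = 0.076028 W/m^2
q = 0.076028 W/m^2


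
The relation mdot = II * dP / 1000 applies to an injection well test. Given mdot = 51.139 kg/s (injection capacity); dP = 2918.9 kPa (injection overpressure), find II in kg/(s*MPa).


II = mdot * 1000 / dP
II = 51.139 * 1000 / 2918.9
II = 17.520 kg/(s*MPa)


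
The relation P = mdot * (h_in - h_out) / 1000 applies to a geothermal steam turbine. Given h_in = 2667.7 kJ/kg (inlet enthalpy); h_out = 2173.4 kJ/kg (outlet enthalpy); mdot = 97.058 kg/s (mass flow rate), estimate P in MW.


P = mdot * (h_in - h_out) / 1000
P = 97.058 * (2667.7 - 2173.4) / 1000
P = 47.976 MW


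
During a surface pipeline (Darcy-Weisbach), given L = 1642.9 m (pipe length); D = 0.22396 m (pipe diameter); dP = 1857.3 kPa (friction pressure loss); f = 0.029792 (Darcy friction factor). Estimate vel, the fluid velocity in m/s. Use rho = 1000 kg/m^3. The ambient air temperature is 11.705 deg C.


vel = sqrt(dP*1000*2*D / (f*L*rho))
vel = sqrt(1857.3*1000*2*0.22396 / (0.029792*1642.9*1000))
vel = 4.1227 m/s
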